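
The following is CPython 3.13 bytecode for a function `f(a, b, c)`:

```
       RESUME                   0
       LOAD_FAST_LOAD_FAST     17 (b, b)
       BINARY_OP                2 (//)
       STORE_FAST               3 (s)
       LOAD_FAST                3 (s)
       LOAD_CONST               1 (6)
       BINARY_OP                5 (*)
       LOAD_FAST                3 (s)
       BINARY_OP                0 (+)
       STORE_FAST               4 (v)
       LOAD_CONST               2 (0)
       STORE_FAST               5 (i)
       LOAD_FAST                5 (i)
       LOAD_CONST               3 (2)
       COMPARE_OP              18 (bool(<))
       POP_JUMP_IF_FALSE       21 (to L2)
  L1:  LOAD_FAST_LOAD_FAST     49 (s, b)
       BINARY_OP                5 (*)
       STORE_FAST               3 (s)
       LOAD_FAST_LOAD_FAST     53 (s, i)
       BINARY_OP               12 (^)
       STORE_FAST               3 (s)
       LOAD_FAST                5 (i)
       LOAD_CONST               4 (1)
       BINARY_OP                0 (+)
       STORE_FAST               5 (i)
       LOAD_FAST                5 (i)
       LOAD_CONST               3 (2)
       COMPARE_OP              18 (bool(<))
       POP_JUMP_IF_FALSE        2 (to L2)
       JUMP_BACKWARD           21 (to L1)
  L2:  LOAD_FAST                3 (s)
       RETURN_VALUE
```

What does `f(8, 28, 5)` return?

LOAD_FAST_LOAD_FAST b,b → push 28,28. Stack: [28, 28]
BINARY_OP // → 28 // 28 = 1. Stack: [1]
STORE_FAST s → s=1. Stack: []
LOAD_FAST s → push 1. Stack: [1]
LOAD_CONST → push 6. Stack: [1, 6]
BINARY_OP * → 1 * 6 = 6. Stack: [6]
LOAD_FAST s → push 1. Stack: [6, 1]
BINARY_OP + → 6 + 1 = 7. Stack: [7]
STORE_FAST v → v=7. Stack: []
LOAD_CONST → push 0. Stack: [0]
STORE_FAST i → i=0. Stack: []
LOAD_FAST i → push 0. Stack: [0]
LOAD_CONST → push 2. Stack: [0, 2]
COMPARE_OP bool(<) → 0 vs 2 = True. Stack: [True]
POP_JUMP_IF_FALSE → pop True; no jump. Stack: []
LOAD_FAST_LOAD_FAST s,b → push 1,28. Stack: [1, 28]
BINARY_OP * → 1 * 28 = 28. Stack: [28]
STORE_FAST s → s=28. Stack: []
LOAD_FAST_LOAD_FAST s,i → push 28,0. Stack: [28, 0]
BINARY_OP ^ → 28 ^ 0 = 28. Stack: [28]
STORE_FAST s → s=28. Stack: []
LOAD_FAST i → push 0. Stack: [0]
LOAD_CONST → push 1. Stack: [0, 1]
BINARY_OP + → 0 + 1 = 1. Stack: [1]
STORE_FAST i → i=1. Stack: []
LOAD_FAST i → push 1. Stack: [1]
LOAD_CONST → push 2. Stack: [1, 2]
COMPARE_OP bool(<) → 1 vs 2 = True. Stack: [True]
POP_JUMP_IF_FALSE → pop True; no jump. Stack: []
LOAD_FAST_LOAD_FAST s,b → push 28,28. Stack: [28, 28]
BINARY_OP * → 28 * 28 = 784. Stack: [784]
STORE_FAST s → s=784. Stack: []
LOAD_FAST_LOAD_FAST s,i → push 784,1. Stack: [784, 1]
BINARY_OP ^ → 784 ^ 1 = 785. Stack: [785]
STORE_FAST s → s=785. Stack: []
LOAD_FAST i → push 1. Stack: [1]
LOAD_CONST → push 1. Stack: [1, 1]
BINARY_OP + → 1 + 1 = 2. Stack: [2]
STORE_FAST i → i=2. Stack: []
LOAD_FAST i → push 2. Stack: [2]
LOAD_CONST → push 2. Stack: [2, 2]
COMPARE_OP bool(<) → 2 vs 2 = False. Stack: [False]
POP_JUMP_IF_FALSE → pop False; jump. Stack: []
LOAD_FAST s → push 785. Stack: [785]
RETURN_VALUE → return 785.

785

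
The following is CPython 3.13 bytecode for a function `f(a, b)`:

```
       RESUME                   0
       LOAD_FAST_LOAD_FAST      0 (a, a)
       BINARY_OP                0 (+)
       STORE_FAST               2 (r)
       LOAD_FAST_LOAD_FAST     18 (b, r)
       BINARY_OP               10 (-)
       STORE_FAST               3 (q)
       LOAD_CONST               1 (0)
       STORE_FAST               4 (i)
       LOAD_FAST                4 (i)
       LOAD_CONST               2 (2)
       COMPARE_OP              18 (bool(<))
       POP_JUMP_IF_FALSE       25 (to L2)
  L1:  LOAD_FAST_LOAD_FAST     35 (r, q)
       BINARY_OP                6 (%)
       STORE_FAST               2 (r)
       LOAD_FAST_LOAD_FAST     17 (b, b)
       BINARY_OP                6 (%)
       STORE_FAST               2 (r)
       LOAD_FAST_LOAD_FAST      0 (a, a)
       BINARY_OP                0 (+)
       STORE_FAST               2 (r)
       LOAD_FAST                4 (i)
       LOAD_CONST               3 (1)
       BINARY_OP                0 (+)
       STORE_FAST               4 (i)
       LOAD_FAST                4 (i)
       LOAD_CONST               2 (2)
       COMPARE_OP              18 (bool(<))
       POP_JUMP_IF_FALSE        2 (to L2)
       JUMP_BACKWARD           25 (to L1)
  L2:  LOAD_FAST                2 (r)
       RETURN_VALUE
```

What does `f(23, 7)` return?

LOAD_FAST_LOAD_FAST a,a → push 23,23. Stack: [23, 23]
BINARY_OP + → 23 + 23 = 46. Stack: [46]
STORE_FAST r → r=46. Stack: []
LOAD_FAST_LOAD_FAST b,r → push 7,46. Stack: [7, 46]
BINARY_OP - → 7 - 46 = -39. Stack: [-39]
STORE_FAST q → q=-39. Stack: []
LOAD_CONST → push 0. Stack: [0]
STORE_FAST i → i=0. Stack: []
LOAD_FAST i → push 0. Stack: [0]
LOAD_CONST → push 2. Stack: [0, 2]
COMPARE_OP bool(<) → 0 vs 2 = True. Stack: [True]
POP_JUMP_IF_FALSE → pop True; no jump. Stack: []
LOAD_FAST_LOAD_FAST r,q → push 46,-39. Stack: [46, -39]
BINARY_OP % → 46 % -39 = -32. Stack: [-32]
STORE_FAST r → r=-32. Stack: []
LOAD_FAST_LOAD_FAST b,b → push 7,7. Stack: [7, 7]
BINARY_OP % → 7 % 7 = 0. Stack: [0]
STORE_FAST r → r=0. Stack: []
LOAD_FAST_LOAD_FAST a,a → push 23,23. Stack: [23, 23]
BINARY_OP + → 23 + 23 = 46. Stack: [46]
STORE_FAST r → r=46. Stack: []
LOAD_FAST i → push 0. Stack: [0]
LOAD_CONST → push 1. Stack: [0, 1]
BINARY_OP + → 0 + 1 = 1. Stack: [1]
STORE_FAST i → i=1. Stack: []
LOAD_FAST i → push 1. Stack: [1]
LOAD_CONST → push 2. Stack: [1, 2]
COMPARE_OP bool(<) → 1 vs 2 = True. Stack: [True]
POP_JUMP_IF_FALSE → pop True; no jump. Stack: []
LOAD_FAST_LOAD_FAST r,q → push 46,-39. Stack: [46, -39]
BINARY_OP % → 46 % -39 = -32. Stack: [-32]
STORE_FAST r → r=-32. Stack: []
LOAD_FAST_LOAD_FAST b,b → push 7,7. Stack: [7, 7]
BINARY_OP % → 7 % 7 = 0. Stack: [0]
STORE_FAST r → r=0. Stack: []
LOAD_FAST_LOAD_FAST a,a → push 23,23. Stack: [23, 23]
BINARY_OP + → 23 + 23 = 46. Stack: [46]
STORE_FAST r → r=46. Stack: []
LOAD_FAST i → push 1. Stack: [1]
LOAD_CONST → push 1. Stack: [1, 1]
BINARY_OP + → 1 + 1 = 2. Stack: [2]
STORE_FAST i → i=2. Stack: []
LOAD_FAST i → push 2. Stack: [2]
LOAD_CONST → push 2. Stack: [2, 2]
COMPARE_OP bool(<) → 2 vs 2 = False. Stack: [False]
POP_JUMP_IF_FALSE → pop False; jump. Stack: []
LOAD_FAST r → push 46. Stack: [46]
RETURN_VALUE → return 46.

46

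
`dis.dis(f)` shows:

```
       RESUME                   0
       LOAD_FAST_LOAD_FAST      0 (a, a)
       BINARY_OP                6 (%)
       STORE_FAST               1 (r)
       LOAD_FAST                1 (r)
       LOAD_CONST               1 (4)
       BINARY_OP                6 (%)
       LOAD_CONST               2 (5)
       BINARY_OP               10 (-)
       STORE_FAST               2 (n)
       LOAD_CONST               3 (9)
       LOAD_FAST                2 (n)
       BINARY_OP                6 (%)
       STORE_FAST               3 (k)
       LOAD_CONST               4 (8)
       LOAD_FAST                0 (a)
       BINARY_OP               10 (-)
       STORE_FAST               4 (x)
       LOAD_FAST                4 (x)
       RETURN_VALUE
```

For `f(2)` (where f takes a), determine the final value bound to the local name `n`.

LOAD_FAST_LOAD_FAST a,a → push 2,2. Stack: [2, 2]
BINARY_OP % → 2 % 2 = 0. Stack: [0]
STORE_FAST r → r=0. Stack: []
LOAD_FAST r → push 0. Stack: [0]
LOAD_CONST → push 4. Stack: [0, 4]
BINARY_OP % → 0 % 4 = 0. Stack: [0]
LOAD_CONST → push 5. Stack: [0, 5]
BINARY_OP - → 0 - 5 = -5. Stack: [-5]
STORE_FAST n → n=-5. Stack: []
LOAD_CONST → push 9. Stack: [9]
LOAD_FAST n → push -5. Stack: [9, -5]
BINARY_OP % → 9 % -5 = -1. Stack: [-1]
STORE_FAST k → k=-1. Stack: []
LOAD_CONST → push 8. Stack: [8]
LOAD_FAST a → push 2. Stack: [8, 2]
BINARY_OP - → 8 - 2 = 6. Stack: [6]
STORE_FAST x → x=6. Stack: []
LOAD_FAST x → push 6. Stack: [6]
RETURN_VALUE → return 6.

-5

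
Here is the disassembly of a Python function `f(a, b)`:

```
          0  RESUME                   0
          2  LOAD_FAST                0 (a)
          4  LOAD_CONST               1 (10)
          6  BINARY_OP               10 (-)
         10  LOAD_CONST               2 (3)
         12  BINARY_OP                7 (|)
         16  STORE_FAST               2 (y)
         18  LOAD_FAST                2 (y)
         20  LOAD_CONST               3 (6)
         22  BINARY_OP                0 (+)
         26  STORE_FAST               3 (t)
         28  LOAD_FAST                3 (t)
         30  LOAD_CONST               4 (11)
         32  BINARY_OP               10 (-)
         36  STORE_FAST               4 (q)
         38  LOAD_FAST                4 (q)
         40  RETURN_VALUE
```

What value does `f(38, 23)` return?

LOAD_FAST a → push 38. Stack: [38]
LOAD_CONST → push 10. Stack: [38, 10]
BINARY_OP - → 38 - 10 = 28. Stack: [28]
LOAD_CONST → push 3. Stack: [28, 3]
BINARY_OP | → 28 | 3 = 31. Stack: [31]
STORE_FAST y → y=31. Stack: []
LOAD_FAST y → push 31. Stack: [31]
LOAD_CONST → push 6. Stack: [31, 6]
BINARY_OP + → 31 + 6 = 37. Stack: [37]
STORE_FAST t → t=37. Stack: []
LOAD_FAST t → push 37. Stack: [37]
LOAD_CONST → push 11. Stack: [37, 11]
BINARY_OP - → 37 - 11 = 26. Stack: [26]
STORE_FAST q → q=26. Stack: []
LOAD_FAST q → push 26. Stack: [26]
RETURN_VALUE → return 26.

26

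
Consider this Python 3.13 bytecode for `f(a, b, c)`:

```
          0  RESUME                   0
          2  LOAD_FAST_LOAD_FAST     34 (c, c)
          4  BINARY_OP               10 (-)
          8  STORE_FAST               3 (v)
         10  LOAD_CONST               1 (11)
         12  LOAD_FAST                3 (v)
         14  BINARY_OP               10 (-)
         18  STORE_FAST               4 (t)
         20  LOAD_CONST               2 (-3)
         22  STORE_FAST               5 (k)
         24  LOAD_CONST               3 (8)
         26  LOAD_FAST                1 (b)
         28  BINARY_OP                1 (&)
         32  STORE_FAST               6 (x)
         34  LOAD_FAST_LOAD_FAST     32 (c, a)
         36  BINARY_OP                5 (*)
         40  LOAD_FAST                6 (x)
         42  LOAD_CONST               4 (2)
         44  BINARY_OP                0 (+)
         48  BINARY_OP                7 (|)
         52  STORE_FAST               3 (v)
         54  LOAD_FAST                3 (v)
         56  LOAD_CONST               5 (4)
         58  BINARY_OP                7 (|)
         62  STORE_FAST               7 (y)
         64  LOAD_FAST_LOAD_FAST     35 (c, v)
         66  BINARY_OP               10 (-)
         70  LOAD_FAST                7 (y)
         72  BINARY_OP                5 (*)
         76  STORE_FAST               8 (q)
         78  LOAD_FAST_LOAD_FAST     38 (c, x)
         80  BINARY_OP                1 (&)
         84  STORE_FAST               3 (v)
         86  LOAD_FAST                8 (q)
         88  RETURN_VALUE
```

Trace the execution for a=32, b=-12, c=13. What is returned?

-170910

LOAD_FAST_LOAD_FAST c,c → push 13,13. Stack: [13, 13]
BINARY_OP - → 13 - 13 = 0. Stack: [0]
STORE_FAST v → v=0. Stack: []
LOAD_CONST → push 11. Stack: [11]
LOAD_FAST v → push 0. Stack: [11, 0]
BINARY_OP - → 11 - 0 = 11. Stack: [11]
STORE_FAST t → t=11. Stack: []
LOAD_CONST → push -3. Stack: [-3]
STORE_FAST k → k=-3. Stack: []
LOAD_CONST → push 8. Stack: [8]
LOAD_FAST b → push -12. Stack: [8, -12]
BINARY_OP & → 8 & -12 = 0. Stack: [0]
STORE_FAST x → x=0. Stack: []
LOAD_FAST_LOAD_FAST c,a → push 13,32. Stack: [13, 32]
BINARY_OP * → 13 * 32 = 416. Stack: [416]
LOAD_FAST x → push 0. Stack: [416, 0]
LOAD_CONST → push 2. Stack: [416, 0, 2]
BINARY_OP + → 0 + 2 = 2. Stack: [416, 2]
BINARY_OP | → 416 | 2 = 418. Stack: [418]
STORE_FAST v → v=418. Stack: []
LOAD_FAST v → push 418. Stack: [418]
LOAD_CONST → push 4. Stack: [418, 4]
BINARY_OP | → 418 | 4 = 422. Stack: [422]
STORE_FAST y → y=422. Stack: []
LOAD_FAST_LOAD_FAST c,v → push 13,418. Stack: [13, 418]
BINARY_OP - → 13 - 418 = -405. Stack: [-405]
LOAD_FAST y → push 422. Stack: [-405, 422]
BINARY_OP * → -405 * 422 = -170910. Stack: [-170910]
STORE_FAST q → q=-170910. Stack: []
LOAD_FAST_LOAD_FAST c,x → push 13,0. Stack: [13, 0]
BINARY_OP & → 13 & 0 = 0. Stack: [0]
STORE_FAST v → v=0. Stack: []
LOAD_FAST q → push -170910. Stack: [-170910]
RETURN_VALUE → return -170910.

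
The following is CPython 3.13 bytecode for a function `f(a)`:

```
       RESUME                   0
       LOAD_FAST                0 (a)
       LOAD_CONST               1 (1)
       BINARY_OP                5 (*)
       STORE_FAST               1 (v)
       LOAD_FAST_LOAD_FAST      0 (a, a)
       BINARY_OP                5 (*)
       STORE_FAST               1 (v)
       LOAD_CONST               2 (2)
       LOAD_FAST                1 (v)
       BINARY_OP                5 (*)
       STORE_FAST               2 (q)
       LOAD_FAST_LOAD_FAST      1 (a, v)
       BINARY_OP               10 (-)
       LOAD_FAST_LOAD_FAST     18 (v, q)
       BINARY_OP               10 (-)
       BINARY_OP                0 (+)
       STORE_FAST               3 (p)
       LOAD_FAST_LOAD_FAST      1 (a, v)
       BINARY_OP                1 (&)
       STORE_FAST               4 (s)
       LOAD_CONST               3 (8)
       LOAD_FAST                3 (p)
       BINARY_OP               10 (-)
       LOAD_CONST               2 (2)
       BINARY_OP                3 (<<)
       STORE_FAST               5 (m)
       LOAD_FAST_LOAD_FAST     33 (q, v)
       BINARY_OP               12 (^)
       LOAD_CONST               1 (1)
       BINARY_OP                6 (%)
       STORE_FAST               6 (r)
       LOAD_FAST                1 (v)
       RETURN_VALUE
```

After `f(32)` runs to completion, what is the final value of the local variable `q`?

2048

LOAD_FAST a → push 32. Stack: [32]
LOAD_CONST → push 1. Stack: [32, 1]
BINARY_OP * → 32 * 1 = 32. Stack: [32]
STORE_FAST v → v=32. Stack: []
LOAD_FAST_LOAD_FAST a,a → push 32,32. Stack: [32, 32]
BINARY_OP * → 32 * 32 = 1024. Stack: [1024]
STORE_FAST v → v=1024. Stack: []
LOAD_CONST → push 2. Stack: [2]
LOAD_FAST v → push 1024. Stack: [2, 1024]
BINARY_OP * → 2 * 1024 = 2048. Stack: [2048]
STORE_FAST q → q=2048. Stack: []
LOAD_FAST_LOAD_FAST a,v → push 32,1024. Stack: [32, 1024]
BINARY_OP - → 32 - 1024 = -992. Stack: [-992]
LOAD_FAST_LOAD_FAST v,q → push 1024,2048. Stack: [-992, 1024, 2048]
BINARY_OP - → 1024 - 2048 = -1024. Stack: [-992, -1024]
BINARY_OP + → -992 + -1024 = -2016. Stack: [-2016]
STORE_FAST p → p=-2016. Stack: []
LOAD_FAST_LOAD_FAST a,v → push 32,1024. Stack: [32, 1024]
BINARY_OP & → 32 & 1024 = 0. Stack: [0]
STORE_FAST s → s=0. Stack: []
LOAD_CONST → push 8. Stack: [8]
LOAD_FAST p → push -2016. Stack: [8, -2016]
BINARY_OP - → 8 - -2016 = 2024. Stack: [2024]
LOAD_CONST → push 2. Stack: [2024, 2]
BINARY_OP << → 2024 << 2 = 8096. Stack: [8096]
STORE_FAST m → m=8096. Stack: []
LOAD_FAST_LOAD_FAST q,v → push 2048,1024. Stack: [2048, 1024]
BINARY_OP ^ → 2048 ^ 1024 = 3072. Stack: [3072]
LOAD_CONST → push 1. Stack: [3072, 1]
BINARY_OP % → 3072 % 1 = 0. Stack: [0]
STORE_FAST r → r=0. Stack: []
LOAD_FAST v → push 1024. Stack: [1024]
RETURN_VALUE → return 1024.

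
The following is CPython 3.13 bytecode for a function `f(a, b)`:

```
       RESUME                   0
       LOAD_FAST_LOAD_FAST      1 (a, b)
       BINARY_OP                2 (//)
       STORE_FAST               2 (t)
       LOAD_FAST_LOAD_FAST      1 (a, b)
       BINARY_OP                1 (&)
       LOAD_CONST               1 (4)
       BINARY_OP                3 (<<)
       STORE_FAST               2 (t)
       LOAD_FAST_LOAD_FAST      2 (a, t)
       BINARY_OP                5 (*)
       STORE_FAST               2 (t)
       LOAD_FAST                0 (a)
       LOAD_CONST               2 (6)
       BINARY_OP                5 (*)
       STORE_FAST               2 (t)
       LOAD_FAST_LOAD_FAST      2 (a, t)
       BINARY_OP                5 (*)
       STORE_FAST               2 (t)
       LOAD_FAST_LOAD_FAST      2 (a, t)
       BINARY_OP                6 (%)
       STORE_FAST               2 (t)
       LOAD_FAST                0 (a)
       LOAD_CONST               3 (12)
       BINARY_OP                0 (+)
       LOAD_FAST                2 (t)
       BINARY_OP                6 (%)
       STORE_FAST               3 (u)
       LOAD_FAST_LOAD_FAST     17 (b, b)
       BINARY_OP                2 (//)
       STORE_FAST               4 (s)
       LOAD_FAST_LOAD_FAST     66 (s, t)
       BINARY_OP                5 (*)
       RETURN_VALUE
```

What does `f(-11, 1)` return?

LOAD_FAST_LOAD_FAST a,b → push -11,1. Stack: [-11, 1]
BINARY_OP // → -11 // 1 = -11. Stack: [-11]
STORE_FAST t → t=-11. Stack: []
LOAD_FAST_LOAD_FAST a,b → push -11,1. Stack: [-11, 1]
BINARY_OP & → -11 & 1 = 1. Stack: [1]
LOAD_CONST → push 4. Stack: [1, 4]
BINARY_OP << → 1 << 4 = 16. Stack: [16]
STORE_FAST t → t=16. Stack: []
LOAD_FAST_LOAD_FAST a,t → push -11,16. Stack: [-11, 16]
BINARY_OP * → -11 * 16 = -176. Stack: [-176]
STORE_FAST t → t=-176. Stack: []
LOAD_FAST a → push -11. Stack: [-11]
LOAD_CONST → push 6. Stack: [-11, 6]
BINARY_OP * → -11 * 6 = -66. Stack: [-66]
STORE_FAST t → t=-66. Stack: []
LOAD_FAST_LOAD_FAST a,t → push -11,-66. Stack: [-11, -66]
BINARY_OP * → -11 * -66 = 726. Stack: [726]
STORE_FAST t → t=726. Stack: []
LOAD_FAST_LOAD_FAST a,t → push -11,726. Stack: [-11, 726]
BINARY_OP % → -11 % 726 = 715. Stack: [715]
STORE_FAST t → t=715. Stack: []
LOAD_FAST a → push -11. Stack: [-11]
LOAD_CONST → push 12. Stack: [-11, 12]
BINARY_OP + → -11 + 12 = 1. Stack: [1]
LOAD_FAST t → push 715. Stack: [1, 715]
BINARY_OP % → 1 % 715 = 1. Stack: [1]
STORE_FAST u → u=1. Stack: []
LOAD_FAST_LOAD_FAST b,b → push 1,1. Stack: [1, 1]
BINARY_OP // → 1 // 1 = 1. Stack: [1]
STORE_FAST s → s=1. Stack: []
LOAD_FAST_LOAD_FAST s,t → push 1,715. Stack: [1, 715]
BINARY_OP * → 1 * 715 = 715. Stack: [715]
RETURN_VALUE → return 715.

715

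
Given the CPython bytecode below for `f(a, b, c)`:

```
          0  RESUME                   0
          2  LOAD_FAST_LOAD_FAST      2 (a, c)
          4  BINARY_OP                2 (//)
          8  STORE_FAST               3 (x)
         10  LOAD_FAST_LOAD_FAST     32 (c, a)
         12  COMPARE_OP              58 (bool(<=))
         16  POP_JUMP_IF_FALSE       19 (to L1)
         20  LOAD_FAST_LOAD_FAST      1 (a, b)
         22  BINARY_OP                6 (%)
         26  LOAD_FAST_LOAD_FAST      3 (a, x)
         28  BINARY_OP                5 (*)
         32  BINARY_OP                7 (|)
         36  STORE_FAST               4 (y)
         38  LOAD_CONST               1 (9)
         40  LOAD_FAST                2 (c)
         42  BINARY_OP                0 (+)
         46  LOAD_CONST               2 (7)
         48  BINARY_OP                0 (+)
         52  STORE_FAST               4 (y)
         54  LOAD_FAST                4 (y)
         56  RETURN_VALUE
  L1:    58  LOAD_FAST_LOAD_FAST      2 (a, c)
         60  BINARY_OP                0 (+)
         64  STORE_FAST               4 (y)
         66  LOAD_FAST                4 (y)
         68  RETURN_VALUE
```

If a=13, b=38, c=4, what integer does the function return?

LOAD_FAST_LOAD_FAST a,c → push 13,4. Stack: [13, 4]
BINARY_OP // → 13 // 4 = 3. Stack: [3]
STORE_FAST x → x=3. Stack: []
LOAD_FAST_LOAD_FAST c,a → push 4,13. Stack: [4, 13]
COMPARE_OP bool(<=) → 4 vs 13 = True. Stack: [True]
POP_JUMP_IF_FALSE → pop True; no jump. Stack: []
LOAD_FAST_LOAD_FAST a,b → push 13,38. Stack: [13, 38]
BINARY_OP % → 13 % 38 = 13. Stack: [13]
LOAD_FAST_LOAD_FAST a,x → push 13,3. Stack: [13, 13, 3]
BINARY_OP * → 13 * 3 = 39. Stack: [13, 39]
BINARY_OP | → 13 | 39 = 47. Stack: [47]
STORE_FAST y → y=47. Stack: []
LOAD_CONST → push 9. Stack: [9]
LOAD_FAST c → push 4. Stack: [9, 4]
BINARY_OP + → 9 + 4 = 13. Stack: [13]
LOAD_CONST → push 7. Stack: [13, 7]
BINARY_OP + → 13 + 7 = 20. Stack: [20]
STORE_FAST y → y=20. Stack: []
LOAD_FAST y → push 20. Stack: [20]
RETURN_VALUE → return 20.

20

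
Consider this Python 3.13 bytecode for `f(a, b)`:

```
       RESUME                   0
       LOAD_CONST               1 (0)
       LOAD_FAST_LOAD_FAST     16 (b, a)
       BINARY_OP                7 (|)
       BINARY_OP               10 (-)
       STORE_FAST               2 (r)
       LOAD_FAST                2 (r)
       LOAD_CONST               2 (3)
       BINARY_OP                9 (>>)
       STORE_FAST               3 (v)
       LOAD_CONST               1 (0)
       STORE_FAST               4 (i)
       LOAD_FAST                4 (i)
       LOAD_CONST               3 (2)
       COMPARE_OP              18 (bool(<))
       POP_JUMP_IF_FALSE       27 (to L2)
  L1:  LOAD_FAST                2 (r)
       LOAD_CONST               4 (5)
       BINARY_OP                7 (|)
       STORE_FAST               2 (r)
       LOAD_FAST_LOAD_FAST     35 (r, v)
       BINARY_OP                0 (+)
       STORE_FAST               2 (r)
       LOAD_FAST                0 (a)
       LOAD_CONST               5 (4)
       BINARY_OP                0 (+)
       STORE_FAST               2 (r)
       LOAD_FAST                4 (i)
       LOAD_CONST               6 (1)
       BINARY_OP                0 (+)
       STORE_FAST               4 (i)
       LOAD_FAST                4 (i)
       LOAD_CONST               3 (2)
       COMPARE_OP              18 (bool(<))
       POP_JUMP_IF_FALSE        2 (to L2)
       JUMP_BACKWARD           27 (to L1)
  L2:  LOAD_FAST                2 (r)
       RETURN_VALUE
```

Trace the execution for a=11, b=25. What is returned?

LOAD_CONST → push 0. Stack: [0]
LOAD_FAST_LOAD_FAST b,a → push 25,11. Stack: [0, 25, 11]
BINARY_OP | → 25 | 11 = 27. Stack: [0, 27]
BINARY_OP - → 0 - 27 = -27. Stack: [-27]
STORE_FAST r → r=-27. Stack: []
LOAD_FAST r → push -27. Stack: [-27]
LOAD_CONST → push 3. Stack: [-27, 3]
BINARY_OP >> → -27 >> 3 = -4. Stack: [-4]
STORE_FAST v → v=-4. Stack: []
LOAD_CONST → push 0. Stack: [0]
STORE_FAST i → i=0. Stack: []
LOAD_FAST i → push 0. Stack: [0]
LOAD_CONST → push 2. Stack: [0, 2]
COMPARE_OP bool(<) → 0 vs 2 = True. Stack: [True]
POP_JUMP_IF_FALSE → pop True; no jump. Stack: []
LOAD_FAST r → push -27. Stack: [-27]
LOAD_CONST → push 5. Stack: [-27, 5]
BINARY_OP | → -27 | 5 = -27. Stack: [-27]
STORE_FAST r → r=-27. Stack: []
LOAD_FAST_LOAD_FAST r,v → push -27,-4. Stack: [-27, -4]
BINARY_OP + → -27 + -4 = -31. Stack: [-31]
STORE_FAST r → r=-31. Stack: []
LOAD_FAST a → push 11. Stack: [11]
LOAD_CONST → push 4. Stack: [11, 4]
BINARY_OP + → 11 + 4 = 15. Stack: [15]
STORE_FAST r → r=15. Stack: []
LOAD_FAST i → push 0. Stack: [0]
LOAD_CONST → push 1. Stack: [0, 1]
BINARY_OP + → 0 + 1 = 1. Stack: [1]
STORE_FAST i → i=1. Stack: []
LOAD_FAST i → push 1. Stack: [1]
LOAD_CONST → push 2. Stack: [1, 2]
COMPARE_OP bool(<) → 1 vs 2 = True. Stack: [True]
POP_JUMP_IF_FALSE → pop True; no jump. Stack: []
LOAD_FAST r → push 15. Stack: [15]
LOAD_CONST → push 5. Stack: [15, 5]
BINARY_OP | → 15 | 5 = 15. Stack: [15]
STORE_FAST r → r=15. Stack: []
LOAD_FAST_LOAD_FAST r,v → push 15,-4. Stack: [15, -4]
BINARY_OP + → 15 + -4 = 11. Stack: [11]
STORE_FAST r → r=11. Stack: []
LOAD_FAST a → push 11. Stack: [11]
LOAD_CONST → push 4. Stack: [11, 4]
BINARY_OP + → 11 + 4 = 15. Stack: [15]
STORE_FAST r → r=15. Stack: []
LOAD_FAST i → push 1. Stack: [1]
LOAD_CONST → push 1. Stack: [1, 1]
BINARY_OP + → 1 + 1 = 2. Stack: [2]
STORE_FAST i → i=2. Stack: []
LOAD_FAST i → push 2. Stack: [2]
LOAD_CONST → push 2. Stack: [2, 2]
COMPARE_OP bool(<) → 2 vs 2 = False. Stack: [False]
POP_JUMP_IF_FALSE → pop False; jump. Stack: []
LOAD_FAST r → push 15. Stack: [15]
RETURN_VALUE → return 15.

15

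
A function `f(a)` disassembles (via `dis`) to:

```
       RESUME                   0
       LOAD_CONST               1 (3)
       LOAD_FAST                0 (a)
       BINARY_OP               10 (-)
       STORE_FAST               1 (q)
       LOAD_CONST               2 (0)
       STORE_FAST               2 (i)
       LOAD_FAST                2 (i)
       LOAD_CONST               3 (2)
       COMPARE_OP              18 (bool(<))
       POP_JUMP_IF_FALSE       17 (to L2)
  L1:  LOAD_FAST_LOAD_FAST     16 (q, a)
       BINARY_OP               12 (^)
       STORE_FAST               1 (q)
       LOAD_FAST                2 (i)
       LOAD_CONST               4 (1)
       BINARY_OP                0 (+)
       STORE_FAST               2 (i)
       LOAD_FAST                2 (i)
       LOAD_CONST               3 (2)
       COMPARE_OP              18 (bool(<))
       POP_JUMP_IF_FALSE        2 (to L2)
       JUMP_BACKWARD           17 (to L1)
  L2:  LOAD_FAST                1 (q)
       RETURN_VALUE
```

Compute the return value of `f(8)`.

LOAD_CONST → push 3. Stack: [3]
LOAD_FAST a → push 8. Stack: [3, 8]
BINARY_OP - → 3 - 8 = -5. Stack: [-5]
STORE_FAST q → q=-5. Stack: []
LOAD_CONST → push 0. Stack: [0]
STORE_FAST i → i=0. Stack: []
LOAD_FAST i → push 0. Stack: [0]
LOAD_CONST → push 2. Stack: [0, 2]
COMPARE_OP bool(<) → 0 vs 2 = True. Stack: [True]
POP_JUMP_IF_FALSE → pop True; no jump. Stack: []
LOAD_FAST_LOAD_FAST q,a → push -5,8. Stack: [-5, 8]
BINARY_OP ^ → -5 ^ 8 = -13. Stack: [-13]
STORE_FAST q → q=-13. Stack: []
LOAD_FAST i → push 0. Stack: [0]
LOAD_CONST → push 1. Stack: [0, 1]
BINARY_OP + → 0 + 1 = 1. Stack: [1]
STORE_FAST i → i=1. Stack: []
LOAD_FAST i → push 1. Stack: [1]
LOAD_CONST → push 2. Stack: [1, 2]
COMPARE_OP bool(<) → 1 vs 2 = True. Stack: [True]
POP_JUMP_IF_FALSE → pop True; no jump. Stack: []
LOAD_FAST_LOAD_FAST q,a → push -13,8. Stack: [-13, 8]
BINARY_OP ^ → -13 ^ 8 = -5. Stack: [-5]
STORE_FAST q → q=-5. Stack: []
LOAD_FAST i → push 1. Stack: [1]
LOAD_CONST → push 1. Stack: [1, 1]
BINARY_OP + → 1 + 1 = 2. Stack: [2]
STORE_FAST i → i=2. Stack: []
LOAD_FAST i → push 2. Stack: [2]
LOAD_CONST → push 2. Stack: [2, 2]
COMPARE_OP bool(<) → 2 vs 2 = False. Stack: [False]
POP_JUMP_IF_FALSE → pop False; jump. Stack: []
LOAD_FAST q → push -5. Stack: [-5]
RETURN_VALUE → return -5.

-5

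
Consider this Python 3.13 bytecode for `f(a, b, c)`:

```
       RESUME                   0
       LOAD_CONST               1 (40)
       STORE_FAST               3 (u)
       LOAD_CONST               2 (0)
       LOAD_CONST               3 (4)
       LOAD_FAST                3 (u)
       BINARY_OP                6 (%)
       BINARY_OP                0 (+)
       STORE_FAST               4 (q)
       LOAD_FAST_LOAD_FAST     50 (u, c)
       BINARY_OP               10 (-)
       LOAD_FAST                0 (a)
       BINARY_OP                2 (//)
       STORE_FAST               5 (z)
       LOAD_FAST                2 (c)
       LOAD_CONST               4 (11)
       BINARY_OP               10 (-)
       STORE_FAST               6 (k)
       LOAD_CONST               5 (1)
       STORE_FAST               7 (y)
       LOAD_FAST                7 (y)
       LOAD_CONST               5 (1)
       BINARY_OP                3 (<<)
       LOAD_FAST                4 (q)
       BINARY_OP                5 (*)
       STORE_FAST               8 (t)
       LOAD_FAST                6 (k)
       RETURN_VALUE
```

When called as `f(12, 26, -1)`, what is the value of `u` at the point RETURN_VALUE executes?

LOAD_CONST → push 40. Stack: [40]
STORE_FAST u → u=40. Stack: []
LOAD_CONST → push 0. Stack: [0]
LOAD_CONST → push 4. Stack: [0, 4]
LOAD_FAST u → push 40. Stack: [0, 4, 40]
BINARY_OP % → 4 % 40 = 4. Stack: [0, 4]
BINARY_OP + → 0 + 4 = 4. Stack: [4]
STORE_FAST q → q=4. Stack: []
LOAD_FAST_LOAD_FAST u,c → push 40,-1. Stack: [40, -1]
BINARY_OP - → 40 - -1 = 41. Stack: [41]
LOAD_FAST a → push 12. Stack: [41, 12]
BINARY_OP // → 41 // 12 = 3. Stack: [3]
STORE_FAST z → z=3. Stack: []
LOAD_FAST c → push -1. Stack: [-1]
LOAD_CONST → push 11. Stack: [-1, 11]
BINARY_OP - → -1 - 11 = -12. Stack: [-12]
STORE_FAST k → k=-12. Stack: []
LOAD_CONST → push 1. Stack: [1]
STORE_FAST y → y=1. Stack: []
LOAD_FAST y → push 1. Stack: [1]
LOAD_CONST → push 1. Stack: [1, 1]
BINARY_OP << → 1 << 1 = 2. Stack: [2]
LOAD_FAST q → push 4. Stack: [2, 4]
BINARY_OP * → 2 * 4 = 8. Stack: [8]
STORE_FAST t → t=8. Stack: []
LOAD_FAST k → push -12. Stack: [-12]
RETURN_VALUE → return -12.

40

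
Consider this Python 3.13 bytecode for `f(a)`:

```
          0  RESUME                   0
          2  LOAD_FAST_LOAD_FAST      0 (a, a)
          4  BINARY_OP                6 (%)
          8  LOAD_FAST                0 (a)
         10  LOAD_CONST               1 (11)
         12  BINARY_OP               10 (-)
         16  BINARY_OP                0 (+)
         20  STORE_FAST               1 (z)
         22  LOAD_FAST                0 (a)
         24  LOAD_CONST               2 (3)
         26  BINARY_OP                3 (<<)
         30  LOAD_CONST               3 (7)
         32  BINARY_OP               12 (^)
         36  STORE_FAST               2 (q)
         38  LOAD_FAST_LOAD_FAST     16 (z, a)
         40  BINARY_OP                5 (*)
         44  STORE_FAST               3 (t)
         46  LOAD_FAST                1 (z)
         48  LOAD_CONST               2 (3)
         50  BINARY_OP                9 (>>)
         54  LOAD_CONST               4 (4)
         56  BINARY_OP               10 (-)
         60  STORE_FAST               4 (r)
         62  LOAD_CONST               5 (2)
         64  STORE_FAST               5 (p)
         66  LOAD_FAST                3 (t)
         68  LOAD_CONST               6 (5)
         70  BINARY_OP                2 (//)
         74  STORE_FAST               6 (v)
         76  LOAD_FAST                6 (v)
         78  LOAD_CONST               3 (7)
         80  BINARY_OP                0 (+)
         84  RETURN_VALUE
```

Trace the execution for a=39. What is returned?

225

LOAD_FAST_LOAD_FAST a,a → push 39,39. Stack: [39, 39]
BINARY_OP % → 39 % 39 = 0. Stack: [0]
LOAD_FAST a → push 39. Stack: [0, 39]
LOAD_CONST → push 11. Stack: [0, 39, 11]
BINARY_OP - → 39 - 11 = 28. Stack: [0, 28]
BINARY_OP + → 0 + 28 = 28. Stack: [28]
STORE_FAST z → z=28. Stack: []
LOAD_FAST a → push 39. Stack: [39]
LOAD_CONST → push 3. Stack: [39, 3]
BINARY_OP << → 39 << 3 = 312. Stack: [312]
LOAD_CONST → push 7. Stack: [312, 7]
BINARY_OP ^ → 312 ^ 7 = 319. Stack: [319]
STORE_FAST q → q=319. Stack: []
LOAD_FAST_LOAD_FAST z,a → push 28,39. Stack: [28, 39]
BINARY_OP * → 28 * 39 = 1092. Stack: [1092]
STORE_FAST t → t=1092. Stack: []
LOAD_FAST z → push 28. Stack: [28]
LOAD_CONST → push 3. Stack: [28, 3]
BINARY_OP >> → 28 >> 3 = 3. Stack: [3]
LOAD_CONST → push 4. Stack: [3, 4]
BINARY_OP - → 3 - 4 = -1. Stack: [-1]
STORE_FAST r → r=-1. Stack: []
LOAD_CONST → push 2. Stack: [2]
STORE_FAST p → p=2. Stack: []
LOAD_FAST t → push 1092. Stack: [1092]
LOAD_CONST → push 5. Stack: [1092, 5]
BINARY_OP // → 1092 // 5 = 218. Stack: [218]
STORE_FAST v → v=218. Stack: []
LOAD_FAST v → push 218. Stack: [218]
LOAD_CONST → push 7. Stack: [218, 7]
BINARY_OP + → 218 + 7 = 225. Stack: [225]
RETURN_VALUE → return 225.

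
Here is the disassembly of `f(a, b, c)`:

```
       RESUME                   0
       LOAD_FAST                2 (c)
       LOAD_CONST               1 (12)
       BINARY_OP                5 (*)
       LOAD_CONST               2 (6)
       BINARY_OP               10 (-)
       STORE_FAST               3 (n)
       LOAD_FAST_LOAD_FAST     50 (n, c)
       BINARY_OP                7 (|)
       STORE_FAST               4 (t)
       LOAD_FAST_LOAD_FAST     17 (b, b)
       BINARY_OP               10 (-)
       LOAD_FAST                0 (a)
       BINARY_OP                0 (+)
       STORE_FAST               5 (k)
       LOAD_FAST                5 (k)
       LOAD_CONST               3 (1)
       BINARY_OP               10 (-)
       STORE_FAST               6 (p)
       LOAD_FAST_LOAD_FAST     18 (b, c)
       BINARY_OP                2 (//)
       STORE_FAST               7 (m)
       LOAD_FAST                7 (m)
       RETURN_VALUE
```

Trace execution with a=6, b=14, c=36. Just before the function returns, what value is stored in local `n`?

426

LOAD_FAST c → push 36. Stack: [36]
LOAD_CONST → push 12. Stack: [36, 12]
BINARY_OP * → 36 * 12 = 432. Stack: [432]
LOAD_CONST → push 6. Stack: [432, 6]
BINARY_OP - → 432 - 6 = 426. Stack: [426]
STORE_FAST n → n=426. Stack: []
LOAD_FAST_LOAD_FAST n,c → push 426,36. Stack: [426, 36]
BINARY_OP | → 426 | 36 = 430. Stack: [430]
STORE_FAST t → t=430. Stack: []
LOAD_FAST_LOAD_FAST b,b → push 14,14. Stack: [14, 14]
BINARY_OP - → 14 - 14 = 0. Stack: [0]
LOAD_FAST a → push 6. Stack: [0, 6]
BINARY_OP + → 0 + 6 = 6. Stack: [6]
STORE_FAST k → k=6. Stack: []
LOAD_FAST k → push 6. Stack: [6]
LOAD_CONST → push 1. Stack: [6, 1]
BINARY_OP - → 6 - 1 = 5. Stack: [5]
STORE_FAST p → p=5. Stack: []
LOAD_FAST_LOAD_FAST b,c → push 14,36. Stack: [14, 36]
BINARY_OP // → 14 // 36 = 0. Stack: [0]
STORE_FAST m → m=0. Stack: []
LOAD_FAST m → push 0. Stack: [0]
RETURN_VALUE → return 0.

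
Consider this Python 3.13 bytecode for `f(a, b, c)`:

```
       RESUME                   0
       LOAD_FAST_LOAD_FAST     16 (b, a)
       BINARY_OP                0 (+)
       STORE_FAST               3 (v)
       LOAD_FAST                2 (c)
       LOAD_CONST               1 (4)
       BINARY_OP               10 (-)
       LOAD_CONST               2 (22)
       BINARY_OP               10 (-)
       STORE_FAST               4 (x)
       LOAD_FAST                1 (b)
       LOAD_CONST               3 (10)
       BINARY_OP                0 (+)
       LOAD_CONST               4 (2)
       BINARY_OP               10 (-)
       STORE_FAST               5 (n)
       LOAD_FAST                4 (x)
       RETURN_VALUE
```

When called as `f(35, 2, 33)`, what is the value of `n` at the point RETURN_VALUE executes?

10

LOAD_FAST_LOAD_FAST b,a → push 2,35. Stack: [2, 35]
BINARY_OP + → 2 + 35 = 37. Stack: [37]
STORE_FAST v → v=37. Stack: []
LOAD_FAST c → push 33. Stack: [33]
LOAD_CONST → push 4. Stack: [33, 4]
BINARY_OP - → 33 - 4 = 29. Stack: [29]
LOAD_CONST → push 22. Stack: [29, 22]
BINARY_OP - → 29 - 22 = 7. Stack: [7]
STORE_FAST x → x=7. Stack: []
LOAD_FAST b → push 2. Stack: [2]
LOAD_CONST → push 10. Stack: [2, 10]
BINARY_OP + → 2 + 10 = 12. Stack: [12]
LOAD_CONST → push 2. Stack: [12, 2]
BINARY_OP - → 12 - 2 = 10. Stack: [10]
STORE_FAST n → n=10. Stack: []
LOAD_FAST x → push 7. Stack: [7]
RETURN_VALUE → return 7.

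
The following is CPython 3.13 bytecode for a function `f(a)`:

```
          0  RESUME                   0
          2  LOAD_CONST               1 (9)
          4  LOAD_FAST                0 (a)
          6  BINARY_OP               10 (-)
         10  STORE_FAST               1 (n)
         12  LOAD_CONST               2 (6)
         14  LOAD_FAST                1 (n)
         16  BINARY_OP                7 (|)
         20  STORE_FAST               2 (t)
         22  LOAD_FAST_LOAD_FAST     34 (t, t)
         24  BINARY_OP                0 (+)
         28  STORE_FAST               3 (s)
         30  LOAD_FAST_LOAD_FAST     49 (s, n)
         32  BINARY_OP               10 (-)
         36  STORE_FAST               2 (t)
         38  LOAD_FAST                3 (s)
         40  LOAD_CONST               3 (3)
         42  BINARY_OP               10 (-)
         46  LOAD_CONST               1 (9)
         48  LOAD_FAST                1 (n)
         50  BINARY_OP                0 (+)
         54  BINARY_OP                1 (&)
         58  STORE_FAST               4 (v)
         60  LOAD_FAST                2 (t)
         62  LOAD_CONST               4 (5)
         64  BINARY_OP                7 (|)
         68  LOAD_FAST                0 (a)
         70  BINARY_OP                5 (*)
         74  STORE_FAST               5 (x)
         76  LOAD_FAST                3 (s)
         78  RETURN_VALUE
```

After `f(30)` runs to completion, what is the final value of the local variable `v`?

LOAD_CONST → push 9. Stack: [9]
LOAD_FAST a → push 30. Stack: [9, 30]
BINARY_OP - → 9 - 30 = -21. Stack: [-21]
STORE_FAST n → n=-21. Stack: []
LOAD_CONST → push 6. Stack: [6]
LOAD_FAST n → push -21. Stack: [6, -21]
BINARY_OP | → 6 | -21 = -17. Stack: [-17]
STORE_FAST t → t=-17. Stack: []
LOAD_FAST_LOAD_FAST t,t → push -17,-17. Stack: [-17, -17]
BINARY_OP + → -17 + -17 = -34. Stack: [-34]
STORE_FAST s → s=-34. Stack: []
LOAD_FAST_LOAD_FAST s,n → push -34,-21. Stack: [-34, -21]
BINARY_OP - → -34 - -21 = -13. Stack: [-13]
STORE_FAST t → t=-13. Stack: []
LOAD_FAST s → push -34. Stack: [-34]
LOAD_CONST → push 3. Stack: [-34, 3]
BINARY_OP - → -34 - 3 = -37. Stack: [-37]
LOAD_CONST → push 9. Stack: [-37, 9]
LOAD_FAST n → push -21. Stack: [-37, 9, -21]
BINARY_OP + → 9 + -21 = -12. Stack: [-37, -12]
BINARY_OP & → -37 & -12 = -48. Stack: [-48]
STORE_FAST v → v=-48. Stack: []
LOAD_FAST t → push -13. Stack: [-13]
LOAD_CONST → push 5. Stack: [-13, 5]
BINARY_OP | → -13 | 5 = -9. Stack: [-9]
LOAD_FAST a → push 30. Stack: [-9, 30]
BINARY_OP * → -9 * 30 = -270. Stack: [-270]
STORE_FAST x → x=-270. Stack: []
LOAD_FAST s → push -34. Stack: [-34]
RETURN_VALUE → return -34.

-48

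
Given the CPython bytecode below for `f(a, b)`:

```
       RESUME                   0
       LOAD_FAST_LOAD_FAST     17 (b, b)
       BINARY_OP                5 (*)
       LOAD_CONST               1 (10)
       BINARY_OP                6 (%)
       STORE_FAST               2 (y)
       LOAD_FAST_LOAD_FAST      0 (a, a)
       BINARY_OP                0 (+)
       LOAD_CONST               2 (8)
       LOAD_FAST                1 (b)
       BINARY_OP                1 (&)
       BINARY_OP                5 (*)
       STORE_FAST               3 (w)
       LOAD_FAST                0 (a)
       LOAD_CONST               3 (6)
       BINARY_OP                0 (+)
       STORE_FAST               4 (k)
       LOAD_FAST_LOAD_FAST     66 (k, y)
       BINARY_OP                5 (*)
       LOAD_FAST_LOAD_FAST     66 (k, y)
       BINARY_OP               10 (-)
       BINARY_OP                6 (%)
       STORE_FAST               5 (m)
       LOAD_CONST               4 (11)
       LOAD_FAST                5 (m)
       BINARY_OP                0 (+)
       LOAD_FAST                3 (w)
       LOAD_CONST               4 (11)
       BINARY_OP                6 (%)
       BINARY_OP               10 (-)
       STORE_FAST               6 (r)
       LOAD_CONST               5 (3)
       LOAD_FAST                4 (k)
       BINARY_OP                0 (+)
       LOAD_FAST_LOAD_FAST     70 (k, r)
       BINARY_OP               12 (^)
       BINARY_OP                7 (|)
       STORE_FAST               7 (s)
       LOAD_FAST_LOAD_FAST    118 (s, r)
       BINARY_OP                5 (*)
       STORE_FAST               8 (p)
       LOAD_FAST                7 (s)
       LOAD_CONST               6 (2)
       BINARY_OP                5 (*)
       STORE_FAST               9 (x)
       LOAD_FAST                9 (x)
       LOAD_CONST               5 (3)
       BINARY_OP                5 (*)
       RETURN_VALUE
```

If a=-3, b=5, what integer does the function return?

90

LOAD_FAST_LOAD_FAST b,b → push 5,5. Stack: [5, 5]
BINARY_OP * → 5 * 5 = 25. Stack: [25]
LOAD_CONST → push 10. Stack: [25, 10]
BINARY_OP % → 25 % 10 = 5. Stack: [5]
STORE_FAST y → y=5. Stack: []
LOAD_FAST_LOAD_FAST a,a → push -3,-3. Stack: [-3, -3]
BINARY_OP + → -3 + -3 = -6. Stack: [-6]
LOAD_CONST → push 8. Stack: [-6, 8]
LOAD_FAST b → push 5. Stack: [-6, 8, 5]
BINARY_OP & → 8 & 5 = 0. Stack: [-6, 0]
BINARY_OP * → -6 * 0 = 0. Stack: [0]
STORE_FAST w → w=0. Stack: []
LOAD_FAST a → push -3. Stack: [-3]
LOAD_CONST → push 6. Stack: [-3, 6]
BINARY_OP + → -3 + 6 = 3. Stack: [3]
STORE_FAST k → k=3. Stack: []
LOAD_FAST_LOAD_FAST k,y → push 3,5. Stack: [3, 5]
BINARY_OP * → 3 * 5 = 15. Stack: [15]
LOAD_FAST_LOAD_FAST k,y → push 3,5. Stack: [15, 3, 5]
BINARY_OP - → 3 - 5 = -2. Stack: [15, -2]
BINARY_OP % → 15 % -2 = -1. Stack: [-1]
STORE_FAST m → m=-1. Stack: []
LOAD_CONST → push 11. Stack: [11]
LOAD_FAST m → push -1. Stack: [11, -1]
BINARY_OP + → 11 + -1 = 10. Stack: [10]
LOAD_FAST w → push 0. Stack: [10, 0]
LOAD_CONST → push 11. Stack: [10, 0, 11]
BINARY_OP % → 0 % 11 = 0. Stack: [10, 0]
BINARY_OP - → 10 - 0 = 10. Stack: [10]
STORE_FAST r → r=10. Stack: []
LOAD_CONST → push 3. Stack: [3]
LOAD_FAST k → push 3. Stack: [3, 3]
BINARY_OP + → 3 + 3 = 6. Stack: [6]
LOAD_FAST_LOAD_FAST k,r → push 3,10. Stack: [6, 3, 10]
BINARY_OP ^ → 3 ^ 10 = 9. Stack: [6, 9]
BINARY_OP | → 6 | 9 = 15. Stack: [15]
STORE_FAST s → s=15. Stack: []
LOAD_FAST_LOAD_FAST s,r → push 15,10. Stack: [15, 10]
BINARY_OP * → 15 * 10 = 150. Stack: [150]
STORE_FAST p → p=150. Stack: []
LOAD_FAST s → push 15. Stack: [15]
LOAD_CONST → push 2. Stack: [15, 2]
BINARY_OP * → 15 * 2 = 30. Stack: [30]
STORE_FAST x → x=30. Stack: []
LOAD_FAST x → push 30. Stack: [30]
LOAD_CONST → push 3. Stack: [30, 3]
BINARY_OP * → 30 * 3 = 90. Stack: [90]
RETURN_VALUE → return 90.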